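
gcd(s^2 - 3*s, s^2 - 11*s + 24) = s - 3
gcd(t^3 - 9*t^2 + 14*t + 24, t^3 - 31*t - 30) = t^2 - 5*t - 6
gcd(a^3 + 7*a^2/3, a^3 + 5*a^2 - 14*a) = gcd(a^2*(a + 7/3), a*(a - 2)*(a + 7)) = a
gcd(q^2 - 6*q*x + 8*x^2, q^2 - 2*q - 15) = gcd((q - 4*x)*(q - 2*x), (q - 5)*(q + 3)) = 1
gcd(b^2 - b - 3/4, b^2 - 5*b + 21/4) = b - 3/2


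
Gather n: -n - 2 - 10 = -n - 12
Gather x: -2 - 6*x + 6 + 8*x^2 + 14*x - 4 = 8*x^2 + 8*x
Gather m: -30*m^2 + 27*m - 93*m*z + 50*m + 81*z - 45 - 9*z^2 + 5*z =-30*m^2 + m*(77 - 93*z) - 9*z^2 + 86*z - 45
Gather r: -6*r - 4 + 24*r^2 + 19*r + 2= 24*r^2 + 13*r - 2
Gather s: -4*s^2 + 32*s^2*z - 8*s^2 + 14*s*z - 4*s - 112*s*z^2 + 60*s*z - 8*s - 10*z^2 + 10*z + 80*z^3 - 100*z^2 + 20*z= s^2*(32*z - 12) + s*(-112*z^2 + 74*z - 12) + 80*z^3 - 110*z^2 + 30*z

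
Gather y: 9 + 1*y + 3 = y + 12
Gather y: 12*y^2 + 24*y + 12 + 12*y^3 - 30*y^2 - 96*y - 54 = 12*y^3 - 18*y^2 - 72*y - 42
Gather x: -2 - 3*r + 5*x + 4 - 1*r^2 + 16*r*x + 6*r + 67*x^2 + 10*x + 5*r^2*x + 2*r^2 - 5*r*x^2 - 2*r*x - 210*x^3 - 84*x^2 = r^2 + 3*r - 210*x^3 + x^2*(-5*r - 17) + x*(5*r^2 + 14*r + 15) + 2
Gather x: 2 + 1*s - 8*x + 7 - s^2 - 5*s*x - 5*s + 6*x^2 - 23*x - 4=-s^2 - 4*s + 6*x^2 + x*(-5*s - 31) + 5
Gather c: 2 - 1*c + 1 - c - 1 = 2 - 2*c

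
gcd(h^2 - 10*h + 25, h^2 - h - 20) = h - 5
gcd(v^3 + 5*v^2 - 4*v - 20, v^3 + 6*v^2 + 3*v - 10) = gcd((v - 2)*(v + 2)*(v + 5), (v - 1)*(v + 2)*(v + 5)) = v^2 + 7*v + 10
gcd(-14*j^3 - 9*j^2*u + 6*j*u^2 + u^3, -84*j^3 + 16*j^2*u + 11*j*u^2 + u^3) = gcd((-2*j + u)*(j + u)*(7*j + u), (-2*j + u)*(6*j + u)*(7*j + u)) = -14*j^2 + 5*j*u + u^2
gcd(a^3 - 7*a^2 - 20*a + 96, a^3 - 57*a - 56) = a - 8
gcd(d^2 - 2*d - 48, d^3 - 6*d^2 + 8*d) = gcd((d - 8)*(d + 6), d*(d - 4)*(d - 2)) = 1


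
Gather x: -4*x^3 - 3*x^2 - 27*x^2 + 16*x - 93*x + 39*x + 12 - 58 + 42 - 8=-4*x^3 - 30*x^2 - 38*x - 12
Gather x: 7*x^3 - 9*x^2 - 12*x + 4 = 7*x^3 - 9*x^2 - 12*x + 4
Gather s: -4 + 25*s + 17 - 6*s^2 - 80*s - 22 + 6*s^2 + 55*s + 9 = 0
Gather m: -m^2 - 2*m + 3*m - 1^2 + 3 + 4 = -m^2 + m + 6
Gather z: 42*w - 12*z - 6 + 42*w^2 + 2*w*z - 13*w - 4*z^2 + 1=42*w^2 + 29*w - 4*z^2 + z*(2*w - 12) - 5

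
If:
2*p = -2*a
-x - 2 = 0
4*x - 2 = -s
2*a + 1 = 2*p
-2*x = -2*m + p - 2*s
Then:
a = -1/4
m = -95/8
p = 1/4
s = 10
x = -2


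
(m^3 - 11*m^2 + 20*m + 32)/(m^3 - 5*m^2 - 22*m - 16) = (m - 4)/(m + 2)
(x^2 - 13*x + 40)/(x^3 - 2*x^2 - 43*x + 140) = (x - 8)/(x^2 + 3*x - 28)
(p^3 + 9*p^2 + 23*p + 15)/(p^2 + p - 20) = (p^2 + 4*p + 3)/(p - 4)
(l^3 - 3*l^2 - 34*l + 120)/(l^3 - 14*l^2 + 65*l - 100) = (l + 6)/(l - 5)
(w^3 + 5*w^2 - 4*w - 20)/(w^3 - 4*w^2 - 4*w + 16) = (w + 5)/(w - 4)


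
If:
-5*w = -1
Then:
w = 1/5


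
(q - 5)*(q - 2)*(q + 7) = q^3 - 39*q + 70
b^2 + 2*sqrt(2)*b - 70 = (b - 5*sqrt(2))*(b + 7*sqrt(2))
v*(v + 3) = v^2 + 3*v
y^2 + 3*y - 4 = (y - 1)*(y + 4)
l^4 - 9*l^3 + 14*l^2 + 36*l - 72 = (l - 6)*(l - 3)*(l - 2)*(l + 2)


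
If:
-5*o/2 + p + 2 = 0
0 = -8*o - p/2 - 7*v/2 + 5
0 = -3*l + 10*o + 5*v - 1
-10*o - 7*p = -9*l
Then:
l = 457/312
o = 257/260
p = 49/104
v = -467/520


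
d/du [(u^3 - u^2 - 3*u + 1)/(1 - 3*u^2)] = (-3*u^4 - 6*u^2 + 4*u - 3)/(9*u^4 - 6*u^2 + 1)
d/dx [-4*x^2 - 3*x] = -8*x - 3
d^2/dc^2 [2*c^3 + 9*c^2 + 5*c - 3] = 12*c + 18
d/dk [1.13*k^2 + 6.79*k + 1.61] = 2.26*k + 6.79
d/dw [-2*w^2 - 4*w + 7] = -4*w - 4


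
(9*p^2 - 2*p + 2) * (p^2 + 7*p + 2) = 9*p^4 + 61*p^3 + 6*p^2 + 10*p + 4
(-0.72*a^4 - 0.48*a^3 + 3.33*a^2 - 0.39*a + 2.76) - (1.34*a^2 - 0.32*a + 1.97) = -0.72*a^4 - 0.48*a^3 + 1.99*a^2 - 0.07*a + 0.79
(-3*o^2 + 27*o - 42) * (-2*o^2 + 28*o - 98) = 6*o^4 - 138*o^3 + 1134*o^2 - 3822*o + 4116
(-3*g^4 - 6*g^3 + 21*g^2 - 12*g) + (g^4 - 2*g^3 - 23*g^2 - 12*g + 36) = -2*g^4 - 8*g^3 - 2*g^2 - 24*g + 36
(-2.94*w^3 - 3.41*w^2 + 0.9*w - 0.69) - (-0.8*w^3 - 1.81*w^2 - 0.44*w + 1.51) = -2.14*w^3 - 1.6*w^2 + 1.34*w - 2.2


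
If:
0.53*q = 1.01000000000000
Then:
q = 1.91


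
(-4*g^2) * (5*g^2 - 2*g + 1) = -20*g^4 + 8*g^3 - 4*g^2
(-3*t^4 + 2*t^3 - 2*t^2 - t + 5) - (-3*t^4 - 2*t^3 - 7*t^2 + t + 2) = 4*t^3 + 5*t^2 - 2*t + 3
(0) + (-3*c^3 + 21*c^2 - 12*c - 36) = -3*c^3 + 21*c^2 - 12*c - 36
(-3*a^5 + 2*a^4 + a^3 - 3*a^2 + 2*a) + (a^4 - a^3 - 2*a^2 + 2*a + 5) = -3*a^5 + 3*a^4 - 5*a^2 + 4*a + 5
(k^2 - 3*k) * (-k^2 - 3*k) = -k^4 + 9*k^2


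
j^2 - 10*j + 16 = (j - 8)*(j - 2)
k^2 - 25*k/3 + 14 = (k - 6)*(k - 7/3)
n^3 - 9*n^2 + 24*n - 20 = (n - 5)*(n - 2)^2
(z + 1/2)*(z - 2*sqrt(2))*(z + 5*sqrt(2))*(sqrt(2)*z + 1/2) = sqrt(2)*z^4 + sqrt(2)*z^3/2 + 13*z^3/2 - 37*sqrt(2)*z^2/2 + 13*z^2/4 - 37*sqrt(2)*z/4 - 10*z - 5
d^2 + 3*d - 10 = (d - 2)*(d + 5)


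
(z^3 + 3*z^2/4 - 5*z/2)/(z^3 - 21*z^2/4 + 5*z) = (z + 2)/(z - 4)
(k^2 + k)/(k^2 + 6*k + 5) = k/(k + 5)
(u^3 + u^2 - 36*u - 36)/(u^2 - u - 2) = (u^2 - 36)/(u - 2)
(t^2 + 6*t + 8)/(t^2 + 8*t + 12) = (t + 4)/(t + 6)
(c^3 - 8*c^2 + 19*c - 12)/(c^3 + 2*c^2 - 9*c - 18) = (c^2 - 5*c + 4)/(c^2 + 5*c + 6)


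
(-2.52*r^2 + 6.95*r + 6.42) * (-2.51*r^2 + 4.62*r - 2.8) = 6.3252*r^4 - 29.0869*r^3 + 23.0508*r^2 + 10.2004*r - 17.976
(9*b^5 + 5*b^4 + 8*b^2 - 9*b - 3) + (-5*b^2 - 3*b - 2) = 9*b^5 + 5*b^4 + 3*b^2 - 12*b - 5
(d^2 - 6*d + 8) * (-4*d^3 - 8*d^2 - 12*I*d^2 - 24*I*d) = -4*d^5 + 16*d^4 - 12*I*d^4 + 16*d^3 + 48*I*d^3 - 64*d^2 + 48*I*d^2 - 192*I*d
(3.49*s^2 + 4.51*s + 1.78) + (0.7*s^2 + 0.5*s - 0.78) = 4.19*s^2 + 5.01*s + 1.0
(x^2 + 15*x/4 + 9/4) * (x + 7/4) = x^3 + 11*x^2/2 + 141*x/16 + 63/16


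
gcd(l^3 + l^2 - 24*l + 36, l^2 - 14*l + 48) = 1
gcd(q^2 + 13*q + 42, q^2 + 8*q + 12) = q + 6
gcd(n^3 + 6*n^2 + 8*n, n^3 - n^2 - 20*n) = n^2 + 4*n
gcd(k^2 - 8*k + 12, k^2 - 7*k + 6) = k - 6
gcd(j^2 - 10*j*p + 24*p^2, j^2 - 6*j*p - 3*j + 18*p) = -j + 6*p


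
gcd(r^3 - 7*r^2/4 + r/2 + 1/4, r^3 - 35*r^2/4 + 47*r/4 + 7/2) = r + 1/4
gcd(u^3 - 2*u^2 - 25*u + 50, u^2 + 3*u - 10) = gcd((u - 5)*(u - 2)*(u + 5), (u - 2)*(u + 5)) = u^2 + 3*u - 10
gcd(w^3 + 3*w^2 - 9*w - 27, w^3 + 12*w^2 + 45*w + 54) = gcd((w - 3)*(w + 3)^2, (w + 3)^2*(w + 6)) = w^2 + 6*w + 9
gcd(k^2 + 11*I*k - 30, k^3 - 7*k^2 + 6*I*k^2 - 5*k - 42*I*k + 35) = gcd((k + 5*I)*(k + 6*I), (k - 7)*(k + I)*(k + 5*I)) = k + 5*I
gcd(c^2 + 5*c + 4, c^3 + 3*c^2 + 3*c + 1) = c + 1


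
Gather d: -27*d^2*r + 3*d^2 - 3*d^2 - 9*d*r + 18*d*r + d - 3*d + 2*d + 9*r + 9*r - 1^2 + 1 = -27*d^2*r + 9*d*r + 18*r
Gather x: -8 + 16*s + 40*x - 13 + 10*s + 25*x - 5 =26*s + 65*x - 26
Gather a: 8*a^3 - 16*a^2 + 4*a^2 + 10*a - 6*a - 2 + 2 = 8*a^3 - 12*a^2 + 4*a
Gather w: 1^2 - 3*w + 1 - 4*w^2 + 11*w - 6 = -4*w^2 + 8*w - 4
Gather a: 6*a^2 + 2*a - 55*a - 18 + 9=6*a^2 - 53*a - 9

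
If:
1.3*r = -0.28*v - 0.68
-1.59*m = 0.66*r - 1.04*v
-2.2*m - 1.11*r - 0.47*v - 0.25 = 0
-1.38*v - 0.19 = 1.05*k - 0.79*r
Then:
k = -0.46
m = 0.16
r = -0.51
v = -0.08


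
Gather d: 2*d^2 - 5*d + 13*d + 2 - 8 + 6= 2*d^2 + 8*d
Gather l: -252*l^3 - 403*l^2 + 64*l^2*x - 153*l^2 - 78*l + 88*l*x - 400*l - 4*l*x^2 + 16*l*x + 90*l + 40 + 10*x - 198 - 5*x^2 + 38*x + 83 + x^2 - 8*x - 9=-252*l^3 + l^2*(64*x - 556) + l*(-4*x^2 + 104*x - 388) - 4*x^2 + 40*x - 84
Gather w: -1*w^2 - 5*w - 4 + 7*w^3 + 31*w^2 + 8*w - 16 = 7*w^3 + 30*w^2 + 3*w - 20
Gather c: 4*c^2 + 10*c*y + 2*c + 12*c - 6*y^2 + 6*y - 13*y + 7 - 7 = 4*c^2 + c*(10*y + 14) - 6*y^2 - 7*y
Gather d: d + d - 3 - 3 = 2*d - 6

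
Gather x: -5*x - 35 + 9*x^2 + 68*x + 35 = 9*x^2 + 63*x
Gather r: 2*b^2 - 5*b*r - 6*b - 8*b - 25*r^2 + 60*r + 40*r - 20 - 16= 2*b^2 - 14*b - 25*r^2 + r*(100 - 5*b) - 36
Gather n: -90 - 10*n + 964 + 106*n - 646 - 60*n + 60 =36*n + 288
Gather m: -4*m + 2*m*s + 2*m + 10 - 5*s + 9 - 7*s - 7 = m*(2*s - 2) - 12*s + 12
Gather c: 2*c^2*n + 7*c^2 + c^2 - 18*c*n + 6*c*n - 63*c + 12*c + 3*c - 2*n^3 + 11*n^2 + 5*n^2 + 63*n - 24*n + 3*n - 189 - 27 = c^2*(2*n + 8) + c*(-12*n - 48) - 2*n^3 + 16*n^2 + 42*n - 216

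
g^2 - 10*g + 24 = (g - 6)*(g - 4)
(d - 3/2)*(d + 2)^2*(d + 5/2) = d^4 + 5*d^3 + 17*d^2/4 - 11*d - 15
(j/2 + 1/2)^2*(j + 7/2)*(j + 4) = j^4/4 + 19*j^3/8 + 15*j^2/2 + 71*j/8 + 7/2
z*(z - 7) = z^2 - 7*z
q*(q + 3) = q^2 + 3*q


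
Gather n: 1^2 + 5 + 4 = 10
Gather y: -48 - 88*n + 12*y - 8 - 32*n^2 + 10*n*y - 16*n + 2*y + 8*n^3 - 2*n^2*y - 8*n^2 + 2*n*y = 8*n^3 - 40*n^2 - 104*n + y*(-2*n^2 + 12*n + 14) - 56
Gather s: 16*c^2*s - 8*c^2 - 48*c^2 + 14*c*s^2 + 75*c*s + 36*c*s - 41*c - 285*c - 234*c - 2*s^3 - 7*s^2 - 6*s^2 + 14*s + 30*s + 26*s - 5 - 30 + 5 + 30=-56*c^2 - 560*c - 2*s^3 + s^2*(14*c - 13) + s*(16*c^2 + 111*c + 70)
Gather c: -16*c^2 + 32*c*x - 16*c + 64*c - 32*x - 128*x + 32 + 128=-16*c^2 + c*(32*x + 48) - 160*x + 160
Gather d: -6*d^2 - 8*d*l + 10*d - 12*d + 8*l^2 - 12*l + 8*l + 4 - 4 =-6*d^2 + d*(-8*l - 2) + 8*l^2 - 4*l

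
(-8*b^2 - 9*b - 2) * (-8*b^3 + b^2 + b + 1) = 64*b^5 + 64*b^4 - b^3 - 19*b^2 - 11*b - 2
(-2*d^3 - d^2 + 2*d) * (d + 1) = -2*d^4 - 3*d^3 + d^2 + 2*d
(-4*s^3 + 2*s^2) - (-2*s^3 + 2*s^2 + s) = -2*s^3 - s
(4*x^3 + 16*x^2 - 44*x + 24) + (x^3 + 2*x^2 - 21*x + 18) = 5*x^3 + 18*x^2 - 65*x + 42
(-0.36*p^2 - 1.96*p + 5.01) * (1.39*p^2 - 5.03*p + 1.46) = -0.5004*p^4 - 0.9136*p^3 + 16.2971*p^2 - 28.0619*p + 7.3146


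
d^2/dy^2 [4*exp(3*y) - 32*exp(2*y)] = (36*exp(y) - 128)*exp(2*y)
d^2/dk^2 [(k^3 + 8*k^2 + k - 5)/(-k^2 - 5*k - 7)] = 6*(7*k^3 + 26*k^2 - 17*k - 89)/(k^6 + 15*k^5 + 96*k^4 + 335*k^3 + 672*k^2 + 735*k + 343)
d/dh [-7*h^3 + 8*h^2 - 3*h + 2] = -21*h^2 + 16*h - 3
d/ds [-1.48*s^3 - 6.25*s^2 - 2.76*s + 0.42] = -4.44*s^2 - 12.5*s - 2.76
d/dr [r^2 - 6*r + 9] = 2*r - 6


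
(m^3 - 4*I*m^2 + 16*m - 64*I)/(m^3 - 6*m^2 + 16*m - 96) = (m - 4*I)/(m - 6)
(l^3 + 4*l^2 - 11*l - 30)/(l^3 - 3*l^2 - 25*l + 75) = (l + 2)/(l - 5)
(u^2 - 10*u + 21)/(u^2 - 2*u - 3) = (u - 7)/(u + 1)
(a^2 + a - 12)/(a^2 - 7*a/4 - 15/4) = 4*(a + 4)/(4*a + 5)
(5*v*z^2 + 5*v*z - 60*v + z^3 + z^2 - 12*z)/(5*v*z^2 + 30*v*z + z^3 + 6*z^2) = (z^2 + z - 12)/(z*(z + 6))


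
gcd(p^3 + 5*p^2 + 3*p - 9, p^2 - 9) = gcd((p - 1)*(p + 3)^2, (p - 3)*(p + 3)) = p + 3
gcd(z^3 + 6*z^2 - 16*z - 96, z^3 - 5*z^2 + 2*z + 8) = z - 4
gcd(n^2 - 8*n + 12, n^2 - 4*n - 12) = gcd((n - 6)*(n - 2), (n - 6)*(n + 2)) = n - 6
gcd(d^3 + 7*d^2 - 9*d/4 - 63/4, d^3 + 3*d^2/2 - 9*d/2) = d - 3/2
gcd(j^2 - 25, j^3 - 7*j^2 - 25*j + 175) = j^2 - 25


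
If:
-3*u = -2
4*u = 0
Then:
No Solution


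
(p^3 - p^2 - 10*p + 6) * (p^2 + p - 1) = p^5 - 12*p^3 - 3*p^2 + 16*p - 6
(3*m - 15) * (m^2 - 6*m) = 3*m^3 - 33*m^2 + 90*m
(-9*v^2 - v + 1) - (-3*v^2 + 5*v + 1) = -6*v^2 - 6*v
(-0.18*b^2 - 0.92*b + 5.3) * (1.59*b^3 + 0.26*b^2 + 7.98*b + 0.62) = -0.2862*b^5 - 1.5096*b^4 + 6.7514*b^3 - 6.0752*b^2 + 41.7236*b + 3.286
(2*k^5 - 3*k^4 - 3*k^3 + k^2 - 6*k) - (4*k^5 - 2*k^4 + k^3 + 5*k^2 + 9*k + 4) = -2*k^5 - k^4 - 4*k^3 - 4*k^2 - 15*k - 4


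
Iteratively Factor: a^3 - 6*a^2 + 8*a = (a - 2)*(a^2 - 4*a) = a*(a - 2)*(a - 4)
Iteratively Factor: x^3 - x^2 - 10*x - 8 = (x + 1)*(x^2 - 2*x - 8) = (x + 1)*(x + 2)*(x - 4)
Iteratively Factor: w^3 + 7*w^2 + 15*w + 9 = (w + 3)*(w^2 + 4*w + 3) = (w + 3)^2*(w + 1)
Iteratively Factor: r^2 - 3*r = (r)*(r - 3)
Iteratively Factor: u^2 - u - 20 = (u - 5)*(u + 4)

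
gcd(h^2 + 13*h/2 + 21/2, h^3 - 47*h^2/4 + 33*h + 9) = 1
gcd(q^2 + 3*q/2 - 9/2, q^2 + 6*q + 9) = q + 3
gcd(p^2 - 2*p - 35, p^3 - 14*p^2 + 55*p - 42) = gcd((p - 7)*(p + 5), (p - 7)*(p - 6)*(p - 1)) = p - 7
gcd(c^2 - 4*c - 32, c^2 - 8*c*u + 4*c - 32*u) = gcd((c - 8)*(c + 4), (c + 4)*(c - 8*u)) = c + 4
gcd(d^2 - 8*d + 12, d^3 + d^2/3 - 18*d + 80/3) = d - 2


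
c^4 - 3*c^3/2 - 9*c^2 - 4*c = c*(c - 4)*(c + 1/2)*(c + 2)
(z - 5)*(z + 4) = z^2 - z - 20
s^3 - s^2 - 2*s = s*(s - 2)*(s + 1)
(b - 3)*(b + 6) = b^2 + 3*b - 18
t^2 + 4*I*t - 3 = (t + I)*(t + 3*I)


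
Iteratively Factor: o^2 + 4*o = (o + 4)*(o)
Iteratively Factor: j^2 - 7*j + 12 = (j - 4)*(j - 3)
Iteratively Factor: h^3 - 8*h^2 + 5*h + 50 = (h - 5)*(h^2 - 3*h - 10) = (h - 5)^2*(h + 2)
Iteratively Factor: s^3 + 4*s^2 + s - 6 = (s + 2)*(s^2 + 2*s - 3) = (s + 2)*(s + 3)*(s - 1)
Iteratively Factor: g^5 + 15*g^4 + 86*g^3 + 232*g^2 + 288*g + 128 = (g + 4)*(g^4 + 11*g^3 + 42*g^2 + 64*g + 32) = (g + 1)*(g + 4)*(g^3 + 10*g^2 + 32*g + 32) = (g + 1)*(g + 4)^2*(g^2 + 6*g + 8) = (g + 1)*(g + 2)*(g + 4)^2*(g + 4)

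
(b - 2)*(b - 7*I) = b^2 - 2*b - 7*I*b + 14*I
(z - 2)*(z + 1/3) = z^2 - 5*z/3 - 2/3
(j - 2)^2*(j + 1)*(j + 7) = j^4 + 4*j^3 - 21*j^2 + 4*j + 28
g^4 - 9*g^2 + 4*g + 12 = (g - 2)^2*(g + 1)*(g + 3)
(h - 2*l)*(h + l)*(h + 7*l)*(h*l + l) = h^4*l + 6*h^3*l^2 + h^3*l - 9*h^2*l^3 + 6*h^2*l^2 - 14*h*l^4 - 9*h*l^3 - 14*l^4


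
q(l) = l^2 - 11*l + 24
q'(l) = 2*l - 11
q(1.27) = 11.64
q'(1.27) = -8.46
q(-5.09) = 105.90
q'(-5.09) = -21.18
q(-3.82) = 80.61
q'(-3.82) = -18.64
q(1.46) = 10.07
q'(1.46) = -8.08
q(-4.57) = 95.15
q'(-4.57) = -20.14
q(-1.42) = 41.64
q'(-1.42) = -13.84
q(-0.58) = 30.72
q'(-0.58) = -12.16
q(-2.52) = 58.07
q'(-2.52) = -16.04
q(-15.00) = 414.00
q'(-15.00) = -41.00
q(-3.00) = 66.00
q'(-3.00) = -17.00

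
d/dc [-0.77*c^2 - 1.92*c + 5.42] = -1.54*c - 1.92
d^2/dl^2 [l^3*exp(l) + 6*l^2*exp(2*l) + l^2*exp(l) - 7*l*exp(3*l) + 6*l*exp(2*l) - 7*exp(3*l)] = (l^3 + 24*l^2*exp(l) + 7*l^2 - 63*l*exp(2*l) + 72*l*exp(l) + 10*l - 105*exp(2*l) + 36*exp(l) + 2)*exp(l)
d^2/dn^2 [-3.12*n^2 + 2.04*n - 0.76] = -6.24000000000000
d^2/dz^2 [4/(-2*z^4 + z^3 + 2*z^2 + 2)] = 8*(z^2*(-8*z^2 + 3*z + 4)^2 + (12*z^2 - 3*z - 2)*(-2*z^4 + z^3 + 2*z^2 + 2))/(-2*z^4 + z^3 + 2*z^2 + 2)^3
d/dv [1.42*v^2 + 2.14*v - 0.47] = 2.84*v + 2.14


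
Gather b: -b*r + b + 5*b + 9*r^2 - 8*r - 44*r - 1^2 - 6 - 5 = b*(6 - r) + 9*r^2 - 52*r - 12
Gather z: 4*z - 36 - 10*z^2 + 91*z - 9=-10*z^2 + 95*z - 45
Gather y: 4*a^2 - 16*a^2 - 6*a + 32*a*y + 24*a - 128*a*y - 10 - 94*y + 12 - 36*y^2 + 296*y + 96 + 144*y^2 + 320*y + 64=-12*a^2 + 18*a + 108*y^2 + y*(522 - 96*a) + 162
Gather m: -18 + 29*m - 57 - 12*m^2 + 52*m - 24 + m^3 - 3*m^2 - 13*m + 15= m^3 - 15*m^2 + 68*m - 84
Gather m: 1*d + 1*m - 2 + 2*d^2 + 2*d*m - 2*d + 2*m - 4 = 2*d^2 - d + m*(2*d + 3) - 6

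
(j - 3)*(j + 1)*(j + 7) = j^3 + 5*j^2 - 17*j - 21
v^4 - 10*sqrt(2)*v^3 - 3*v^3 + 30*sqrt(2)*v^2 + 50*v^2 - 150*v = v*(v - 3)*(v - 5*sqrt(2))^2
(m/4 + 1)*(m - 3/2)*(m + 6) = m^3/4 + 17*m^2/8 + 9*m/4 - 9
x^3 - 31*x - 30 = (x - 6)*(x + 1)*(x + 5)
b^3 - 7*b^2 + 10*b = b*(b - 5)*(b - 2)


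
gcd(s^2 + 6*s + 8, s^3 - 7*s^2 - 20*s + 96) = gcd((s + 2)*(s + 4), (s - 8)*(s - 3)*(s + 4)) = s + 4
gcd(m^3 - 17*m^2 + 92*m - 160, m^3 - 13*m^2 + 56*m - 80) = m^2 - 9*m + 20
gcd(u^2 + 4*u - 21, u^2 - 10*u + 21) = u - 3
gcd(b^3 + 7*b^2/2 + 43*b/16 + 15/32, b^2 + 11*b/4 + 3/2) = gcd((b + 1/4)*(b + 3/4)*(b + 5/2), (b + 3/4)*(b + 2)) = b + 3/4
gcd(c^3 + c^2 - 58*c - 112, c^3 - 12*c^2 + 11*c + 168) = c - 8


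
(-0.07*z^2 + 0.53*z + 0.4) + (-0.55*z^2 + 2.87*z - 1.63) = -0.62*z^2 + 3.4*z - 1.23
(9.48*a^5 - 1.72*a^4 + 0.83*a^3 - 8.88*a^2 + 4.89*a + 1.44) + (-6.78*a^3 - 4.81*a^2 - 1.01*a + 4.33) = 9.48*a^5 - 1.72*a^4 - 5.95*a^3 - 13.69*a^2 + 3.88*a + 5.77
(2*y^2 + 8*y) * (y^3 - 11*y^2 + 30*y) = 2*y^5 - 14*y^4 - 28*y^3 + 240*y^2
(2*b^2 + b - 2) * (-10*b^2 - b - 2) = -20*b^4 - 12*b^3 + 15*b^2 + 4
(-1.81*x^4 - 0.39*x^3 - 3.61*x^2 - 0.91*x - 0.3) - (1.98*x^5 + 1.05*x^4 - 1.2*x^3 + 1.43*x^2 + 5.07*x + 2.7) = -1.98*x^5 - 2.86*x^4 + 0.81*x^3 - 5.04*x^2 - 5.98*x - 3.0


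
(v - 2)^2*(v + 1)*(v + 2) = v^4 - v^3 - 6*v^2 + 4*v + 8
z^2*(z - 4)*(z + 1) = z^4 - 3*z^3 - 4*z^2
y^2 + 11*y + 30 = (y + 5)*(y + 6)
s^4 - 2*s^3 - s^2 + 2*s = s*(s - 2)*(s - 1)*(s + 1)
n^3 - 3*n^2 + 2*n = n*(n - 2)*(n - 1)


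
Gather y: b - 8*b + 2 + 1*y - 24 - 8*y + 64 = -7*b - 7*y + 42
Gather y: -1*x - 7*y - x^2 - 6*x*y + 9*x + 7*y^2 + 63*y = -x^2 + 8*x + 7*y^2 + y*(56 - 6*x)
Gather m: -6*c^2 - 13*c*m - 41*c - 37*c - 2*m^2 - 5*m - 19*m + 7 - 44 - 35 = -6*c^2 - 78*c - 2*m^2 + m*(-13*c - 24) - 72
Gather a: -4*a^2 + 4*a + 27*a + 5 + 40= -4*a^2 + 31*a + 45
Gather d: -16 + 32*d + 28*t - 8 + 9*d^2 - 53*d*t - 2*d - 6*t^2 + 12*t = 9*d^2 + d*(30 - 53*t) - 6*t^2 + 40*t - 24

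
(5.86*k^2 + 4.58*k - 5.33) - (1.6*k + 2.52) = 5.86*k^2 + 2.98*k - 7.85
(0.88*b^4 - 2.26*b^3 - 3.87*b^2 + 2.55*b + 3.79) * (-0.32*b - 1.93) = -0.2816*b^5 - 0.9752*b^4 + 5.6002*b^3 + 6.6531*b^2 - 6.1343*b - 7.3147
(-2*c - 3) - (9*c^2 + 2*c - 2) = -9*c^2 - 4*c - 1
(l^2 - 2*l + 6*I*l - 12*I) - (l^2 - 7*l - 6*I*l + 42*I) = 5*l + 12*I*l - 54*I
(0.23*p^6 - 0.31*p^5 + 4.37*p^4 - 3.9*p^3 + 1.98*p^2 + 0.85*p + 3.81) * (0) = 0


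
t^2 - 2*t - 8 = (t - 4)*(t + 2)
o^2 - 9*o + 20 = (o - 5)*(o - 4)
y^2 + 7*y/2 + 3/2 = (y + 1/2)*(y + 3)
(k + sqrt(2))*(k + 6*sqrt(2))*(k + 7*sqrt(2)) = k^3 + 14*sqrt(2)*k^2 + 110*k + 84*sqrt(2)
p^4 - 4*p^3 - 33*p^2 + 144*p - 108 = (p - 6)*(p - 3)*(p - 1)*(p + 6)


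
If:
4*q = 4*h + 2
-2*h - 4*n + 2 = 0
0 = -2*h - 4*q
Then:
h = -1/3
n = 2/3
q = 1/6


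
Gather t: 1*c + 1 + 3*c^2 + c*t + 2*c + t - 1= 3*c^2 + 3*c + t*(c + 1)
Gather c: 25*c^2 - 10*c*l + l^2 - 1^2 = 25*c^2 - 10*c*l + l^2 - 1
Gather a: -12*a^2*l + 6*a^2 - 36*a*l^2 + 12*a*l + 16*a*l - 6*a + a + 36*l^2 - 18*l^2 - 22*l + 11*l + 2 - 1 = a^2*(6 - 12*l) + a*(-36*l^2 + 28*l - 5) + 18*l^2 - 11*l + 1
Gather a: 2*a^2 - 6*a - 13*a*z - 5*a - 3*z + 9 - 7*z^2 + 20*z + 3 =2*a^2 + a*(-13*z - 11) - 7*z^2 + 17*z + 12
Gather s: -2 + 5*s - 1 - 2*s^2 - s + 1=-2*s^2 + 4*s - 2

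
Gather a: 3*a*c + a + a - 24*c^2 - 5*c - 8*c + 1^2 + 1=a*(3*c + 2) - 24*c^2 - 13*c + 2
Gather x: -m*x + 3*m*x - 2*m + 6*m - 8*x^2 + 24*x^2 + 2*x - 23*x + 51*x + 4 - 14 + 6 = 4*m + 16*x^2 + x*(2*m + 30) - 4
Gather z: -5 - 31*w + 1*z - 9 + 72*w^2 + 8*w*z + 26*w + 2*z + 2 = 72*w^2 - 5*w + z*(8*w + 3) - 12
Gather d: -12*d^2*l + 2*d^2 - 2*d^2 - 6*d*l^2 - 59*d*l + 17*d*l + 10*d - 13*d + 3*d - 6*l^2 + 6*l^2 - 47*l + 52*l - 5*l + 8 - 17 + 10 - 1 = -12*d^2*l + d*(-6*l^2 - 42*l)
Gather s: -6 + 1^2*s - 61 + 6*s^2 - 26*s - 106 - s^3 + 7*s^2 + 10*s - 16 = -s^3 + 13*s^2 - 15*s - 189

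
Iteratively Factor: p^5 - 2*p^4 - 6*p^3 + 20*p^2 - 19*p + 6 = (p + 3)*(p^4 - 5*p^3 + 9*p^2 - 7*p + 2) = (p - 2)*(p + 3)*(p^3 - 3*p^2 + 3*p - 1) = (p - 2)*(p - 1)*(p + 3)*(p^2 - 2*p + 1) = (p - 2)*(p - 1)^2*(p + 3)*(p - 1)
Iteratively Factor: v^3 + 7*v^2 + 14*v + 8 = (v + 2)*(v^2 + 5*v + 4) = (v + 2)*(v + 4)*(v + 1)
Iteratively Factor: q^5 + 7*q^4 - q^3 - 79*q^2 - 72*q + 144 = (q + 3)*(q^4 + 4*q^3 - 13*q^2 - 40*q + 48) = (q + 3)*(q + 4)*(q^3 - 13*q + 12) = (q - 3)*(q + 3)*(q + 4)*(q^2 + 3*q - 4) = (q - 3)*(q - 1)*(q + 3)*(q + 4)*(q + 4)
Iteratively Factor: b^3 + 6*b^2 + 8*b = (b + 4)*(b^2 + 2*b) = b*(b + 4)*(b + 2)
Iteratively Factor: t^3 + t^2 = (t)*(t^2 + t) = t^2*(t + 1)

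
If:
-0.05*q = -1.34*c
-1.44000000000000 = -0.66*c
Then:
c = 2.18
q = 58.47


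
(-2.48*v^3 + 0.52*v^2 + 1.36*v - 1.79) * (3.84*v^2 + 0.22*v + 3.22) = -9.5232*v^5 + 1.4512*v^4 - 2.6488*v^3 - 4.9*v^2 + 3.9854*v - 5.7638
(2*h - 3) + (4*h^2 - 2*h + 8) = 4*h^2 + 5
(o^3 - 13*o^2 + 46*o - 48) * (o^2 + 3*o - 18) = o^5 - 10*o^4 - 11*o^3 + 324*o^2 - 972*o + 864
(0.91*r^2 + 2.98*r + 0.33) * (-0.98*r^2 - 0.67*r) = -0.8918*r^4 - 3.5301*r^3 - 2.32*r^2 - 0.2211*r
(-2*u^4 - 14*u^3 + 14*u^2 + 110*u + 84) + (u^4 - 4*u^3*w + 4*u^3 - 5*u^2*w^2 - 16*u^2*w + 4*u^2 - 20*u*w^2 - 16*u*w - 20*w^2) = -u^4 - 4*u^3*w - 10*u^3 - 5*u^2*w^2 - 16*u^2*w + 18*u^2 - 20*u*w^2 - 16*u*w + 110*u - 20*w^2 + 84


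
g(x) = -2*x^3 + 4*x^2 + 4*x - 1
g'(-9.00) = -554.00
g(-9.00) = 1745.00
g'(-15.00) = -1466.00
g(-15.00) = 7589.00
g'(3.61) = -45.31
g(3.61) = -28.52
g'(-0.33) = 0.71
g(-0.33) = -1.81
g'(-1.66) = -25.81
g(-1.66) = 12.53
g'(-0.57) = -2.51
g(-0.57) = -1.61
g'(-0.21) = 2.06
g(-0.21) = -1.65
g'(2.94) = -24.34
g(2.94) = -5.49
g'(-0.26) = 1.51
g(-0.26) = -1.73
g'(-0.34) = 0.59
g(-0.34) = -1.82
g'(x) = -6*x^2 + 8*x + 4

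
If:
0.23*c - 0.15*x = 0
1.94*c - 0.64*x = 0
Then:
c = 0.00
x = 0.00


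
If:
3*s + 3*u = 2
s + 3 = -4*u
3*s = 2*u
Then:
No Solution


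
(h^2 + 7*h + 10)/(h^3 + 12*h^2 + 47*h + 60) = (h + 2)/(h^2 + 7*h + 12)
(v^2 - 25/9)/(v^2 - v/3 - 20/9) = (3*v + 5)/(3*v + 4)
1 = 1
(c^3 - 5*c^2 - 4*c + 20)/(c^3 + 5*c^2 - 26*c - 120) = (c^2 - 4)/(c^2 + 10*c + 24)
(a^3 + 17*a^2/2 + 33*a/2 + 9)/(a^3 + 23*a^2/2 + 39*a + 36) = (a + 1)/(a + 4)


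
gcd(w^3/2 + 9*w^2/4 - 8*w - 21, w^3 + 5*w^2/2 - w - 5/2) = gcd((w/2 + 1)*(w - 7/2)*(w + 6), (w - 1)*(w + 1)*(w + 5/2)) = 1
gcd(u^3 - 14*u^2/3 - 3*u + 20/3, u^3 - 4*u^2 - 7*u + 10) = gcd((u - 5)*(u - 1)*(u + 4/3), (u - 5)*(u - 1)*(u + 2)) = u^2 - 6*u + 5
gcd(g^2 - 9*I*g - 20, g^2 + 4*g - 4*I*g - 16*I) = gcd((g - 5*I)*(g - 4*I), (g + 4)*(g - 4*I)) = g - 4*I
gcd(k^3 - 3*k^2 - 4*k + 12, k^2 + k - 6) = k - 2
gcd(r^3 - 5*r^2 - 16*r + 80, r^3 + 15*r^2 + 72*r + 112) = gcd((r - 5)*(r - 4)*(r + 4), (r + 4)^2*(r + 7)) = r + 4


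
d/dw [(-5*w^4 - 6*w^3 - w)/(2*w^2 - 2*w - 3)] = (-20*w^5 + 18*w^4 + 84*w^3 + 56*w^2 + 3)/(4*w^4 - 8*w^3 - 8*w^2 + 12*w + 9)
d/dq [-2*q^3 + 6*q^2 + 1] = 6*q*(2 - q)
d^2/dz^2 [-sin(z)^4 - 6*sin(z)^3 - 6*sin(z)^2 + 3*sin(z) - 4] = 16*sin(z)^4 + 54*sin(z)^3 + 12*sin(z)^2 - 39*sin(z) - 12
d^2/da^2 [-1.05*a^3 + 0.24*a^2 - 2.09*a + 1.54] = 0.48 - 6.3*a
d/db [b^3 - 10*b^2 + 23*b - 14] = 3*b^2 - 20*b + 23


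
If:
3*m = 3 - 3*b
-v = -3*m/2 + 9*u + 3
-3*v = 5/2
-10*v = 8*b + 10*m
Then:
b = 5/6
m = 1/6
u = -23/108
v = -5/6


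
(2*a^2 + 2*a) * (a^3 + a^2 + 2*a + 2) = 2*a^5 + 4*a^4 + 6*a^3 + 8*a^2 + 4*a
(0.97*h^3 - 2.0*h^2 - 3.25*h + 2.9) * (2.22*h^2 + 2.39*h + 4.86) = 2.1534*h^5 - 2.1217*h^4 - 7.2808*h^3 - 11.0495*h^2 - 8.864*h + 14.094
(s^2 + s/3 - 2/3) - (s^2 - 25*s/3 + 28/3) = 26*s/3 - 10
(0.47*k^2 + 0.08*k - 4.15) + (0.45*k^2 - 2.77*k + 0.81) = 0.92*k^2 - 2.69*k - 3.34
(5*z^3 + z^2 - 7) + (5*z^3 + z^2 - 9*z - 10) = 10*z^3 + 2*z^2 - 9*z - 17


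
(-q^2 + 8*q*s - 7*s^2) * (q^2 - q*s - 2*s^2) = -q^4 + 9*q^3*s - 13*q^2*s^2 - 9*q*s^3 + 14*s^4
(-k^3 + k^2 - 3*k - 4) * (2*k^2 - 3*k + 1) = -2*k^5 + 5*k^4 - 10*k^3 + 2*k^2 + 9*k - 4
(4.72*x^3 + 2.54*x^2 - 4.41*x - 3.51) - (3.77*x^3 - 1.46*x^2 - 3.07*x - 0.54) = 0.95*x^3 + 4.0*x^2 - 1.34*x - 2.97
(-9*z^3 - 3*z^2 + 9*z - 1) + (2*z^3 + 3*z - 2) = -7*z^3 - 3*z^2 + 12*z - 3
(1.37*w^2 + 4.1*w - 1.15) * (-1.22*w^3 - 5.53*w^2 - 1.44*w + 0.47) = -1.6714*w^5 - 12.5781*w^4 - 23.2428*w^3 + 1.0994*w^2 + 3.583*w - 0.5405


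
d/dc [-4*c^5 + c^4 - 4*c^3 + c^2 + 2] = 2*c*(-10*c^3 + 2*c^2 - 6*c + 1)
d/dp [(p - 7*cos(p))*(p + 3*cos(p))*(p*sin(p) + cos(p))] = p^3*cos(p) + 2*p^2*sin(p) - 8*p^2*cos(p)^2 + 4*p^2 - 63*p*cos(p)^3 + 44*p*cos(p) + 42*sin(p)*cos(p)^2 - 4*cos(p)^2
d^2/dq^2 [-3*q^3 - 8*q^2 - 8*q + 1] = -18*q - 16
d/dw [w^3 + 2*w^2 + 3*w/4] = 3*w^2 + 4*w + 3/4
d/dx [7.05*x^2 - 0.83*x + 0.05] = 14.1*x - 0.83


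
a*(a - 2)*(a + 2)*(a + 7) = a^4 + 7*a^3 - 4*a^2 - 28*a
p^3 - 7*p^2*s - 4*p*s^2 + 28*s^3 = (p - 7*s)*(p - 2*s)*(p + 2*s)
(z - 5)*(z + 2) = z^2 - 3*z - 10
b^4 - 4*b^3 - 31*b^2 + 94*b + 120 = (b - 6)*(b - 4)*(b + 1)*(b + 5)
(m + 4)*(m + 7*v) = m^2 + 7*m*v + 4*m + 28*v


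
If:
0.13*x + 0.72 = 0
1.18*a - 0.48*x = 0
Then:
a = -2.25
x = -5.54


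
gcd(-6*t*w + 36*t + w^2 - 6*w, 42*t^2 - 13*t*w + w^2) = 6*t - w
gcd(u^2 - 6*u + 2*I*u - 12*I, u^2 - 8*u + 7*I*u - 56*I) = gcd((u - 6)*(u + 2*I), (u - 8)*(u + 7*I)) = 1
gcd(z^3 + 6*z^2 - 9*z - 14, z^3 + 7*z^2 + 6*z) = z + 1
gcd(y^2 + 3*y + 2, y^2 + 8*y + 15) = 1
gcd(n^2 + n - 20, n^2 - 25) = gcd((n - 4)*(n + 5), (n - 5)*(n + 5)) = n + 5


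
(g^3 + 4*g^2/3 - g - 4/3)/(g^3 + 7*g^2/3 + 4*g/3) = (g - 1)/g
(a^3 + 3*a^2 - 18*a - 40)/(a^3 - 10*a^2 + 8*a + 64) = (a + 5)/(a - 8)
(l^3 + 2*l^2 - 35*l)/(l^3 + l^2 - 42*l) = (l - 5)/(l - 6)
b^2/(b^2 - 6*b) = b/(b - 6)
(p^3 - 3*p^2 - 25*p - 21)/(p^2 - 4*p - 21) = p + 1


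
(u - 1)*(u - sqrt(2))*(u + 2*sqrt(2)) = u^3 - u^2 + sqrt(2)*u^2 - 4*u - sqrt(2)*u + 4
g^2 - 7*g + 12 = (g - 4)*(g - 3)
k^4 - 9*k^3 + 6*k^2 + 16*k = k*(k - 8)*(k - 2)*(k + 1)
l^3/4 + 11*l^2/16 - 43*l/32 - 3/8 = (l/4 + 1)*(l - 3/2)*(l + 1/4)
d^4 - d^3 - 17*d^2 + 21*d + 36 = (d - 3)^2*(d + 1)*(d + 4)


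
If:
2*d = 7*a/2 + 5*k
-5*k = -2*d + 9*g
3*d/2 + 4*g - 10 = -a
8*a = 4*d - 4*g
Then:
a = 360/221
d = 860/221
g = 140/221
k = 92/221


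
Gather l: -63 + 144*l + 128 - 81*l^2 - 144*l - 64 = 1 - 81*l^2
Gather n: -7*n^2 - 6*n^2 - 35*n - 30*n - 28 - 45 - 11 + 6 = -13*n^2 - 65*n - 78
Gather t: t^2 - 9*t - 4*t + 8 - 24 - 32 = t^2 - 13*t - 48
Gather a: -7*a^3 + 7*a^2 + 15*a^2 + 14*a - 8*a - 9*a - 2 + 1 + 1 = -7*a^3 + 22*a^2 - 3*a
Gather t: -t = -t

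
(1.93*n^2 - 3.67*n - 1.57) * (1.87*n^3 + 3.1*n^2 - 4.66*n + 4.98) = 3.6091*n^5 - 0.879900000000001*n^4 - 23.3067*n^3 + 21.8466*n^2 - 10.9604*n - 7.8186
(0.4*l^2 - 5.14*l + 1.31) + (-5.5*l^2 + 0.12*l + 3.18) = -5.1*l^2 - 5.02*l + 4.49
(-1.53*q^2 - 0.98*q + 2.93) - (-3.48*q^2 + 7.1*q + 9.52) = 1.95*q^2 - 8.08*q - 6.59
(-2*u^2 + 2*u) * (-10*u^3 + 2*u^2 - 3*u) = 20*u^5 - 24*u^4 + 10*u^3 - 6*u^2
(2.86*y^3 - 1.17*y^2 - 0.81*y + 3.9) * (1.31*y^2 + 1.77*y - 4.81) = 3.7466*y^5 + 3.5295*y^4 - 16.8886*y^3 + 9.303*y^2 + 10.7991*y - 18.759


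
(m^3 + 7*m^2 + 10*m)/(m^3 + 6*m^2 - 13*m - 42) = m*(m + 5)/(m^2 + 4*m - 21)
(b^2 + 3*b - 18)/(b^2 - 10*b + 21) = (b + 6)/(b - 7)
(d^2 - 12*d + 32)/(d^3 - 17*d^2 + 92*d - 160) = 1/(d - 5)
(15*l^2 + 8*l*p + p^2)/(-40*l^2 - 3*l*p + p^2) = (3*l + p)/(-8*l + p)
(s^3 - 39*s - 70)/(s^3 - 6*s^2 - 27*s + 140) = (s + 2)/(s - 4)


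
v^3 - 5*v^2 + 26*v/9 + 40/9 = (v - 4)*(v - 5/3)*(v + 2/3)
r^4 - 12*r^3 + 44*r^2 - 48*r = r*(r - 6)*(r - 4)*(r - 2)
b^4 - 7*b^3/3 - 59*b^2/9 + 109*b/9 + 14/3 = (b - 3)*(b - 2)*(b + 1/3)*(b + 7/3)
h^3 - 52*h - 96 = (h - 8)*(h + 2)*(h + 6)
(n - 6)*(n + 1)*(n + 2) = n^3 - 3*n^2 - 16*n - 12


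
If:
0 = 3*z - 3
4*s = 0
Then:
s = 0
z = 1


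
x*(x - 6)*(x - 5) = x^3 - 11*x^2 + 30*x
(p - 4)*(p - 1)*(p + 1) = p^3 - 4*p^2 - p + 4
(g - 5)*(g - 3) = g^2 - 8*g + 15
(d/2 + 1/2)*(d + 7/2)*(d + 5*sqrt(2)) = d^3/2 + 9*d^2/4 + 5*sqrt(2)*d^2/2 + 7*d/4 + 45*sqrt(2)*d/4 + 35*sqrt(2)/4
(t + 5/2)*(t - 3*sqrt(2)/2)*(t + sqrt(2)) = t^3 - sqrt(2)*t^2/2 + 5*t^2/2 - 3*t - 5*sqrt(2)*t/4 - 15/2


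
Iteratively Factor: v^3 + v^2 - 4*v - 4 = (v - 2)*(v^2 + 3*v + 2) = (v - 2)*(v + 2)*(v + 1)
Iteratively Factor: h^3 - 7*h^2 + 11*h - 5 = (h - 5)*(h^2 - 2*h + 1) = (h - 5)*(h - 1)*(h - 1)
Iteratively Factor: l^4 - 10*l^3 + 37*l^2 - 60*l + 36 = (l - 3)*(l^3 - 7*l^2 + 16*l - 12) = (l - 3)^2*(l^2 - 4*l + 4) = (l - 3)^2*(l - 2)*(l - 2)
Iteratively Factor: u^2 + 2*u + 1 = (u + 1)*(u + 1)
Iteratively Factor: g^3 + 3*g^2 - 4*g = (g)*(g^2 + 3*g - 4) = g*(g - 1)*(g + 4)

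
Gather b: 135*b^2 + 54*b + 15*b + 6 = 135*b^2 + 69*b + 6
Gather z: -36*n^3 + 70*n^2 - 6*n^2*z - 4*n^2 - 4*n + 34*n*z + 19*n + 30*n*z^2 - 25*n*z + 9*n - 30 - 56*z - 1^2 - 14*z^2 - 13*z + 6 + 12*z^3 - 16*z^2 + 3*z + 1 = -36*n^3 + 66*n^2 + 24*n + 12*z^3 + z^2*(30*n - 30) + z*(-6*n^2 + 9*n - 66) - 24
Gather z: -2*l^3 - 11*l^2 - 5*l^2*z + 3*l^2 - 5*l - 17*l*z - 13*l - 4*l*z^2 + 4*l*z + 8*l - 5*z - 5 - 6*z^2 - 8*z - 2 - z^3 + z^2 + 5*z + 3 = -2*l^3 - 8*l^2 - 10*l - z^3 + z^2*(-4*l - 5) + z*(-5*l^2 - 13*l - 8) - 4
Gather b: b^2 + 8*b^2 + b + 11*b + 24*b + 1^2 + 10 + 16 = 9*b^2 + 36*b + 27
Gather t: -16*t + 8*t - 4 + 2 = -8*t - 2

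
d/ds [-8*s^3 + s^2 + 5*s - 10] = -24*s^2 + 2*s + 5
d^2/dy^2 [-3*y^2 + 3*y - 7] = -6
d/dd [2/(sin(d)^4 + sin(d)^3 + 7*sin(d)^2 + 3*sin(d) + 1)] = 2*(-3*sin(d)^2 - 17*sin(d) + sin(3*d) - 3)*cos(d)/(sin(d)^4 + sin(d)^3 + 7*sin(d)^2 + 3*sin(d) + 1)^2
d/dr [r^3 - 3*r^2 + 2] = 3*r*(r - 2)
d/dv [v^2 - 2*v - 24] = 2*v - 2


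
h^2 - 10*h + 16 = (h - 8)*(h - 2)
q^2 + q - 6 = (q - 2)*(q + 3)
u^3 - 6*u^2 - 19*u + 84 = (u - 7)*(u - 3)*(u + 4)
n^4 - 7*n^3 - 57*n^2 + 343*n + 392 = (n - 8)*(n - 7)*(n + 1)*(n + 7)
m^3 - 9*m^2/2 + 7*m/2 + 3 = (m - 3)*(m - 2)*(m + 1/2)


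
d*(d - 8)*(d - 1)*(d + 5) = d^4 - 4*d^3 - 37*d^2 + 40*d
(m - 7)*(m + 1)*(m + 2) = m^3 - 4*m^2 - 19*m - 14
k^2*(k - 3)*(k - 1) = k^4 - 4*k^3 + 3*k^2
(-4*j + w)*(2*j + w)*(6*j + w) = -48*j^3 - 20*j^2*w + 4*j*w^2 + w^3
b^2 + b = b*(b + 1)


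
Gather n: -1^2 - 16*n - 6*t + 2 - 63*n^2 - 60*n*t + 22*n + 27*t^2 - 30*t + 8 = -63*n^2 + n*(6 - 60*t) + 27*t^2 - 36*t + 9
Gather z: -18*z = -18*z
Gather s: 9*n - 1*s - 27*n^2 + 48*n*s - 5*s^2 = -27*n^2 + 9*n - 5*s^2 + s*(48*n - 1)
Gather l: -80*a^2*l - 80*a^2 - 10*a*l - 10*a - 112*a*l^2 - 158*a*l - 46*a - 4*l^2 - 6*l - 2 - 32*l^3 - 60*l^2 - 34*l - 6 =-80*a^2 - 56*a - 32*l^3 + l^2*(-112*a - 64) + l*(-80*a^2 - 168*a - 40) - 8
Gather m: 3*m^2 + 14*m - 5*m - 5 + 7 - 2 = 3*m^2 + 9*m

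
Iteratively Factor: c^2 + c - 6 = (c + 3)*(c - 2)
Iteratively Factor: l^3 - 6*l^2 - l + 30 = (l - 5)*(l^2 - l - 6) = (l - 5)*(l - 3)*(l + 2)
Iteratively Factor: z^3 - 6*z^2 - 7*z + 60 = (z - 4)*(z^2 - 2*z - 15) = (z - 4)*(z + 3)*(z - 5)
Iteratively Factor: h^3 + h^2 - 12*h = (h + 4)*(h^2 - 3*h) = (h - 3)*(h + 4)*(h)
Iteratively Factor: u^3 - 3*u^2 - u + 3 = (u - 3)*(u^2 - 1) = (u - 3)*(u + 1)*(u - 1)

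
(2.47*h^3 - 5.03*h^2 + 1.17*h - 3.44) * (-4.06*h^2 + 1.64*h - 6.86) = -10.0282*h^5 + 24.4726*h^4 - 29.9436*h^3 + 50.391*h^2 - 13.6678*h + 23.5984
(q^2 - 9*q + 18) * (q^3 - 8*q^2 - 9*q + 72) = q^5 - 17*q^4 + 81*q^3 + 9*q^2 - 810*q + 1296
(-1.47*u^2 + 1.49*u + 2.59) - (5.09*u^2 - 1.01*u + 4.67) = -6.56*u^2 + 2.5*u - 2.08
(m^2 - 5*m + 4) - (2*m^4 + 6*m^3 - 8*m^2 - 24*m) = -2*m^4 - 6*m^3 + 9*m^2 + 19*m + 4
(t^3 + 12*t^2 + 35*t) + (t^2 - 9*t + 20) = t^3 + 13*t^2 + 26*t + 20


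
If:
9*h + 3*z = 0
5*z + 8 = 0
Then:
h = 8/15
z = -8/5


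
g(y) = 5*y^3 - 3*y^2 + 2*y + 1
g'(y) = 15*y^2 - 6*y + 2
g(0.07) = 1.13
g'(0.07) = 1.65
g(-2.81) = -139.25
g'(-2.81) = 137.30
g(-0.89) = -6.68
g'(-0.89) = 19.22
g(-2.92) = -154.90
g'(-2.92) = 147.42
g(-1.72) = -36.76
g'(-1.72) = 56.70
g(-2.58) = -110.00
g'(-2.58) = 117.33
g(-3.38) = -233.11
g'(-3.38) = 193.65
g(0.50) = 1.88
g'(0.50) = 2.75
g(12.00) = 8233.00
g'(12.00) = 2090.00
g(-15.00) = -17579.00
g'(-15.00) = 3467.00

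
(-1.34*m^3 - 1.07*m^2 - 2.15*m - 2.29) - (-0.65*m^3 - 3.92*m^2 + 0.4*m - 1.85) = -0.69*m^3 + 2.85*m^2 - 2.55*m - 0.44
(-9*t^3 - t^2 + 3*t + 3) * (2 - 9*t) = 81*t^4 - 9*t^3 - 29*t^2 - 21*t + 6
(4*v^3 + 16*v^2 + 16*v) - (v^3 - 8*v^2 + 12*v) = 3*v^3 + 24*v^2 + 4*v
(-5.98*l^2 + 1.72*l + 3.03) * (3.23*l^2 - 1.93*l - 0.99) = -19.3154*l^4 + 17.097*l^3 + 12.3875*l^2 - 7.5507*l - 2.9997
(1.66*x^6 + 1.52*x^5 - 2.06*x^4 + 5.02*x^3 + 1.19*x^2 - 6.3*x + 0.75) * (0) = 0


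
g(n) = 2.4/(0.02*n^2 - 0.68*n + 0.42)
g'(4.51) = 0.24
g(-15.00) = 0.16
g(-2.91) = 0.93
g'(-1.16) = 1.14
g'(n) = 2.4*(0.68 - 0.04*n)/(0.02*n^2 - 0.68*n + 0.42)^2 = (1.632 - 0.096*n)/(0.02*n^2 - 0.68*n + 0.42)^2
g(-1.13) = 1.98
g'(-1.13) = 1.18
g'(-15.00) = 0.01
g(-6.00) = 0.46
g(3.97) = -1.22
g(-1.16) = 1.94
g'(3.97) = 0.32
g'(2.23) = 1.43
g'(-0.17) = 5.73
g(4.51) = -1.07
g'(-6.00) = 0.08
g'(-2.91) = 0.29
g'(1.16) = 13.01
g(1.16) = -7.02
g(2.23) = -2.41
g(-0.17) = 4.48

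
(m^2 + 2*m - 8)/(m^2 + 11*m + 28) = (m - 2)/(m + 7)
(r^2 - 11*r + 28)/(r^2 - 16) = (r - 7)/(r + 4)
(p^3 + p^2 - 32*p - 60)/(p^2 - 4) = (p^2 - p - 30)/(p - 2)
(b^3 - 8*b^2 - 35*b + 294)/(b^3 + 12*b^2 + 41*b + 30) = (b^2 - 14*b + 49)/(b^2 + 6*b + 5)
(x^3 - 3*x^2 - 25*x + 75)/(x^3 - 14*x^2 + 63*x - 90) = (x + 5)/(x - 6)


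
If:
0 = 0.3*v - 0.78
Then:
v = 2.60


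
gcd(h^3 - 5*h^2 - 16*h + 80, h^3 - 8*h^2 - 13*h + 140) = h^2 - h - 20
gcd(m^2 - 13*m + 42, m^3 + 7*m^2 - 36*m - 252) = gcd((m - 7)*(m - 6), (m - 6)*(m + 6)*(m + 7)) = m - 6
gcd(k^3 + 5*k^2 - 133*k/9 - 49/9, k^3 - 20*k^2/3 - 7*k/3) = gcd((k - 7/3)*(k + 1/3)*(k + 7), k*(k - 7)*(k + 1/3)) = k + 1/3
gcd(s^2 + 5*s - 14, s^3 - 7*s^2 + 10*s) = s - 2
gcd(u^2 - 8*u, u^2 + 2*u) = u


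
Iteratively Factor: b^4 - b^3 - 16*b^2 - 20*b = (b + 2)*(b^3 - 3*b^2 - 10*b) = b*(b + 2)*(b^2 - 3*b - 10) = b*(b + 2)^2*(b - 5)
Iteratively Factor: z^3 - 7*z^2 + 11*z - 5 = (z - 1)*(z^2 - 6*z + 5) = (z - 5)*(z - 1)*(z - 1)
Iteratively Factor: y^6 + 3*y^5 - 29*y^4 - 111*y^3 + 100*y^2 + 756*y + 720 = (y + 3)*(y^5 - 29*y^3 - 24*y^2 + 172*y + 240) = (y + 3)*(y + 4)*(y^4 - 4*y^3 - 13*y^2 + 28*y + 60) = (y - 5)*(y + 3)*(y + 4)*(y^3 + y^2 - 8*y - 12) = (y - 5)*(y + 2)*(y + 3)*(y + 4)*(y^2 - y - 6) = (y - 5)*(y + 2)^2*(y + 3)*(y + 4)*(y - 3)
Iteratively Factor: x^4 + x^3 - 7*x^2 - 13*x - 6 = (x + 1)*(x^3 - 7*x - 6) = (x + 1)^2*(x^2 - x - 6) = (x + 1)^2*(x + 2)*(x - 3)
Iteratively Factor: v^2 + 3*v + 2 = (v + 1)*(v + 2)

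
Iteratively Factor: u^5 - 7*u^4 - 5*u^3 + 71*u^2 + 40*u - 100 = (u + 2)*(u^4 - 9*u^3 + 13*u^2 + 45*u - 50) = (u - 1)*(u + 2)*(u^3 - 8*u^2 + 5*u + 50) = (u - 1)*(u + 2)^2*(u^2 - 10*u + 25) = (u - 5)*(u - 1)*(u + 2)^2*(u - 5)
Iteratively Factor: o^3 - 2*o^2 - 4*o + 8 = (o - 2)*(o^2 - 4) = (o - 2)^2*(o + 2)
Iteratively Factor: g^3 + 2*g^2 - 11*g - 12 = (g + 4)*(g^2 - 2*g - 3) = (g + 1)*(g + 4)*(g - 3)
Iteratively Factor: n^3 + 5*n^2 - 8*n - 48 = (n + 4)*(n^2 + n - 12) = (n - 3)*(n + 4)*(n + 4)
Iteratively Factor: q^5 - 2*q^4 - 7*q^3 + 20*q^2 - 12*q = (q + 3)*(q^4 - 5*q^3 + 8*q^2 - 4*q) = (q - 2)*(q + 3)*(q^3 - 3*q^2 + 2*q) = (q - 2)^2*(q + 3)*(q^2 - q) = (q - 2)^2*(q - 1)*(q + 3)*(q)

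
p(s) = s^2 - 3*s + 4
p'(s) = 2*s - 3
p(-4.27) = 35.04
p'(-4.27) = -11.54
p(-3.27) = 24.50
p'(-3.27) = -9.54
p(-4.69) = 40.07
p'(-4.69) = -12.38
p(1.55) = 1.75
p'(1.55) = 0.10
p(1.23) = 1.82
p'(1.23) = -0.54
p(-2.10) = 14.71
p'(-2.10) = -7.20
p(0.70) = 2.39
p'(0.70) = -1.60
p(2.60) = 2.96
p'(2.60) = 2.20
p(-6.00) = 58.00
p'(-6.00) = -15.00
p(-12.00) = 184.00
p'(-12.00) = -27.00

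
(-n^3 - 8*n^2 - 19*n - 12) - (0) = -n^3 - 8*n^2 - 19*n - 12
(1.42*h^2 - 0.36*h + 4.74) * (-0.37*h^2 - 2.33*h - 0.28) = -0.5254*h^4 - 3.1754*h^3 - 1.3126*h^2 - 10.9434*h - 1.3272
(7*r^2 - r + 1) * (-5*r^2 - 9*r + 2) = -35*r^4 - 58*r^3 + 18*r^2 - 11*r + 2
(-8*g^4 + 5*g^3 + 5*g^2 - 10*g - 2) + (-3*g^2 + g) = -8*g^4 + 5*g^3 + 2*g^2 - 9*g - 2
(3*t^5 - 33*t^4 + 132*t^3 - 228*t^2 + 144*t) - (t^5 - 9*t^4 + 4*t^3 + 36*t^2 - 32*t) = 2*t^5 - 24*t^4 + 128*t^3 - 264*t^2 + 176*t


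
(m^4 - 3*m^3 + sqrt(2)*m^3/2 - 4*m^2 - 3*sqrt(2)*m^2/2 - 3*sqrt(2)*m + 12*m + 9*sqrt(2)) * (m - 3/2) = m^5 - 9*m^4/2 + sqrt(2)*m^4/2 - 9*sqrt(2)*m^3/4 + m^3/2 - 3*sqrt(2)*m^2/4 + 18*m^2 - 18*m + 27*sqrt(2)*m/2 - 27*sqrt(2)/2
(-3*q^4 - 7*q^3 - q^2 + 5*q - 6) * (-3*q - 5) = 9*q^5 + 36*q^4 + 38*q^3 - 10*q^2 - 7*q + 30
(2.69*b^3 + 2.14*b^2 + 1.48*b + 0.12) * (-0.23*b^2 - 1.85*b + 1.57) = -0.6187*b^5 - 5.4687*b^4 - 0.0761000000000005*b^3 + 0.5942*b^2 + 2.1016*b + 0.1884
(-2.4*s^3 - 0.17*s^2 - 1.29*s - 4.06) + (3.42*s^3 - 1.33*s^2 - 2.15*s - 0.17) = 1.02*s^3 - 1.5*s^2 - 3.44*s - 4.23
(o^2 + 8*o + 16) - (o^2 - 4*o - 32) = 12*o + 48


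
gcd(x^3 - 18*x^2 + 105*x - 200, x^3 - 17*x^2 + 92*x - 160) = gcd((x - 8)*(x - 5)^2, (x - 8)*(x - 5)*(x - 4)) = x^2 - 13*x + 40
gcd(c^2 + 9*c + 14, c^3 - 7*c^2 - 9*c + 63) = 1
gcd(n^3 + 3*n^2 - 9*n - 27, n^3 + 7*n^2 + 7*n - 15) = n + 3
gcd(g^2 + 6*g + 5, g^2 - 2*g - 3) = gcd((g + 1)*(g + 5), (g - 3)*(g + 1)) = g + 1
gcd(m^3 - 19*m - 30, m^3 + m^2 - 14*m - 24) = m^2 + 5*m + 6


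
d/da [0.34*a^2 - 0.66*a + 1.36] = 0.68*a - 0.66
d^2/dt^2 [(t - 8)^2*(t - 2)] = 6*t - 36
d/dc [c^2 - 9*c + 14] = 2*c - 9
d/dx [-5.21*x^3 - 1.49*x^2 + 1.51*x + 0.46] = -15.63*x^2 - 2.98*x + 1.51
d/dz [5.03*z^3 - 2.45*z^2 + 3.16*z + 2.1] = 15.09*z^2 - 4.9*z + 3.16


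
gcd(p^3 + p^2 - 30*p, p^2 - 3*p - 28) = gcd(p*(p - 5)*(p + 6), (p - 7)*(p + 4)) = 1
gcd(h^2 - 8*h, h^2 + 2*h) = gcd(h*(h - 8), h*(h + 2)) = h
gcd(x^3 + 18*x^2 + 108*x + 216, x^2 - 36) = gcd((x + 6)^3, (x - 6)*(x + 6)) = x + 6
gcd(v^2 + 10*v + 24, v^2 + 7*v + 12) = v + 4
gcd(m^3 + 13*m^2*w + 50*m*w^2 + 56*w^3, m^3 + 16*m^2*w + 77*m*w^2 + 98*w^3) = m^2 + 9*m*w + 14*w^2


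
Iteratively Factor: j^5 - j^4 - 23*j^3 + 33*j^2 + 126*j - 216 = (j + 3)*(j^4 - 4*j^3 - 11*j^2 + 66*j - 72) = (j + 3)*(j + 4)*(j^3 - 8*j^2 + 21*j - 18) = (j - 2)*(j + 3)*(j + 4)*(j^2 - 6*j + 9) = (j - 3)*(j - 2)*(j + 3)*(j + 4)*(j - 3)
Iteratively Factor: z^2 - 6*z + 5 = (z - 5)*(z - 1)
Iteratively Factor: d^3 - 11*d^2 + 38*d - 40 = (d - 5)*(d^2 - 6*d + 8) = (d - 5)*(d - 4)*(d - 2)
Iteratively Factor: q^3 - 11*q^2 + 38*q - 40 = (q - 5)*(q^2 - 6*q + 8) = (q - 5)*(q - 2)*(q - 4)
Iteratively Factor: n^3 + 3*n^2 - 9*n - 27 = (n + 3)*(n^2 - 9) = (n - 3)*(n + 3)*(n + 3)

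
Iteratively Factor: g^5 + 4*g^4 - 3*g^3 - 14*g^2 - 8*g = (g + 1)*(g^4 + 3*g^3 - 6*g^2 - 8*g) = (g + 1)*(g + 4)*(g^3 - g^2 - 2*g) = g*(g + 1)*(g + 4)*(g^2 - g - 2) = g*(g - 2)*(g + 1)*(g + 4)*(g + 1)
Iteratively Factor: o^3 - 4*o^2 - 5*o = (o - 5)*(o^2 + o) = (o - 5)*(o + 1)*(o)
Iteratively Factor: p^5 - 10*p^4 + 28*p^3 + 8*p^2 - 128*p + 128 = (p - 2)*(p^4 - 8*p^3 + 12*p^2 + 32*p - 64) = (p - 2)^2*(p^3 - 6*p^2 + 32) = (p - 4)*(p - 2)^2*(p^2 - 2*p - 8) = (p - 4)^2*(p - 2)^2*(p + 2)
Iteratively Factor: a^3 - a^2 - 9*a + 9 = (a - 3)*(a^2 + 2*a - 3) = (a - 3)*(a + 3)*(a - 1)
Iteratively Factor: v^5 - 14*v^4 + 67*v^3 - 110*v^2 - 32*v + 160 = (v - 5)*(v^4 - 9*v^3 + 22*v^2 - 32) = (v - 5)*(v - 4)*(v^3 - 5*v^2 + 2*v + 8) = (v - 5)*(v - 4)*(v + 1)*(v^2 - 6*v + 8) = (v - 5)*(v - 4)^2*(v + 1)*(v - 2)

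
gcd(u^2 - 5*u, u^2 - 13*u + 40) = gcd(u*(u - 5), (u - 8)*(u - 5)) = u - 5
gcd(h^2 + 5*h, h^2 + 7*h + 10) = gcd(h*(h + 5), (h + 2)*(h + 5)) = h + 5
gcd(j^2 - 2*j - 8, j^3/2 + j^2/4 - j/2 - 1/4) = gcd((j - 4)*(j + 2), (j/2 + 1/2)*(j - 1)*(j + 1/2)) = 1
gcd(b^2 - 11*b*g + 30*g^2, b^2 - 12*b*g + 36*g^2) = b - 6*g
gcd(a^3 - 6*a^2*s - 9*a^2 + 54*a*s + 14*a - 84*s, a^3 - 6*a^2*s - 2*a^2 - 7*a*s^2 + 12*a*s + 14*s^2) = a - 2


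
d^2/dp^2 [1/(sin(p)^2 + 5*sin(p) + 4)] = (-4*sin(p)^3 - 11*sin(p)^2 + 8*sin(p) + 42)/((sin(p) + 1)^2*(sin(p) + 4)^3)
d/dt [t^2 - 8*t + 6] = 2*t - 8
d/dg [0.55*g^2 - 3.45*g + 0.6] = 1.1*g - 3.45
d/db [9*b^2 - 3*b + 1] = 18*b - 3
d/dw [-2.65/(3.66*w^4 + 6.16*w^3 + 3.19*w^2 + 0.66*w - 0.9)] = (38.796*w^3 + 48.972*w^2 + 16.907*w + 1.749)/(3.66*w^4 + 6.16*w^3 + 3.19*w^2 + 0.66*w - 0.9)^2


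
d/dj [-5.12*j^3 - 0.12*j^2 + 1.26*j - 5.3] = -15.36*j^2 - 0.24*j + 1.26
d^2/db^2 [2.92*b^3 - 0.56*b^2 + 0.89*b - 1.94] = 17.52*b - 1.12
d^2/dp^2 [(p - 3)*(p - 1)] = 2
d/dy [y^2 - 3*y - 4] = 2*y - 3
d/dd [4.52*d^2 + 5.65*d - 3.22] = 9.04*d + 5.65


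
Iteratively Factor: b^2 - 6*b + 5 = (b - 1)*(b - 5)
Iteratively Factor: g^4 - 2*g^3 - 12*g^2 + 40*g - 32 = (g - 2)*(g^3 - 12*g + 16) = (g - 2)*(g + 4)*(g^2 - 4*g + 4) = (g - 2)^2*(g + 4)*(g - 2)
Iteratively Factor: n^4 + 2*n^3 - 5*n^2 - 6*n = (n)*(n^3 + 2*n^2 - 5*n - 6) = n*(n - 2)*(n^2 + 4*n + 3) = n*(n - 2)*(n + 1)*(n + 3)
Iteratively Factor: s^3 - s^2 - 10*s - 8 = (s + 2)*(s^2 - 3*s - 4) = (s - 4)*(s + 2)*(s + 1)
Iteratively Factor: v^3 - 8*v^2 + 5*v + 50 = (v + 2)*(v^2 - 10*v + 25) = (v - 5)*(v + 2)*(v - 5)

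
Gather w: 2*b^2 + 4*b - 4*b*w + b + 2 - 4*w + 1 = 2*b^2 + 5*b + w*(-4*b - 4) + 3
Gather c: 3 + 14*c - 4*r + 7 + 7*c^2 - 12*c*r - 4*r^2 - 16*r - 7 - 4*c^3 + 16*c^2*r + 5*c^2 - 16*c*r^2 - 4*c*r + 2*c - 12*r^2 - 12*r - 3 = -4*c^3 + c^2*(16*r + 12) + c*(-16*r^2 - 16*r + 16) - 16*r^2 - 32*r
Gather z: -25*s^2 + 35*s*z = -25*s^2 + 35*s*z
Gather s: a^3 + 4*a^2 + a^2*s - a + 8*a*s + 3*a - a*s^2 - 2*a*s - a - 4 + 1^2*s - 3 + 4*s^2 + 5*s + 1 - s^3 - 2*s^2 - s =a^3 + 4*a^2 + a - s^3 + s^2*(2 - a) + s*(a^2 + 6*a + 5) - 6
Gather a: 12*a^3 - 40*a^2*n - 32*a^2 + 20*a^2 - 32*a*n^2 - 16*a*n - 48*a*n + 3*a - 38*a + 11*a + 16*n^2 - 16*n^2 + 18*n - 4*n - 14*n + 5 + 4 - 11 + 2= 12*a^3 + a^2*(-40*n - 12) + a*(-32*n^2 - 64*n - 24)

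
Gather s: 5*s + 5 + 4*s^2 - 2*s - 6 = 4*s^2 + 3*s - 1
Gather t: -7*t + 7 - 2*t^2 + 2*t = -2*t^2 - 5*t + 7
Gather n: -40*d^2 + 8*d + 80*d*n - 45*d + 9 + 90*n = -40*d^2 - 37*d + n*(80*d + 90) + 9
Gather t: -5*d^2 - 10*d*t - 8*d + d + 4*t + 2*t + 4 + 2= -5*d^2 - 7*d + t*(6 - 10*d) + 6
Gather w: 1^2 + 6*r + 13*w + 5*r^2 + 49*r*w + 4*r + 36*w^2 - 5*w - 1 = 5*r^2 + 10*r + 36*w^2 + w*(49*r + 8)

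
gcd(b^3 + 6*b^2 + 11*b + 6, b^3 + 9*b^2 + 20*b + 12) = b^2 + 3*b + 2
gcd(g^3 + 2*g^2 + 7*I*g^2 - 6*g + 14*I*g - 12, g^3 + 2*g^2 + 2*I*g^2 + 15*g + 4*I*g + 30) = g + 2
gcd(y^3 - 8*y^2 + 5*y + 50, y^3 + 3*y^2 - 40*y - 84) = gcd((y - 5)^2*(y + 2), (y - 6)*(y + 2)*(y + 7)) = y + 2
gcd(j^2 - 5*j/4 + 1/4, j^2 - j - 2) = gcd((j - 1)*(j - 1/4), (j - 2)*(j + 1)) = 1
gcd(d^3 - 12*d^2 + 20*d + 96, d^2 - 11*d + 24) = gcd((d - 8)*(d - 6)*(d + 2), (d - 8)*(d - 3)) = d - 8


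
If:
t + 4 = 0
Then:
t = -4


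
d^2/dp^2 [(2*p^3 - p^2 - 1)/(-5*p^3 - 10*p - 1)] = 2*(25*p^6 + 300*p^5 + 60*p^4 - 235*p^3 + 90*p^2 - 21*p + 101)/(125*p^9 + 750*p^7 + 75*p^6 + 1500*p^5 + 300*p^4 + 1015*p^3 + 300*p^2 + 30*p + 1)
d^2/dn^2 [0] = 0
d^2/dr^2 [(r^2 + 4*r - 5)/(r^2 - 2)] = 2*(4*r^3 - 9*r^2 + 24*r - 6)/(r^6 - 6*r^4 + 12*r^2 - 8)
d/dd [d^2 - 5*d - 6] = 2*d - 5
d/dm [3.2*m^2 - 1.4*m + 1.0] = 6.4*m - 1.4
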